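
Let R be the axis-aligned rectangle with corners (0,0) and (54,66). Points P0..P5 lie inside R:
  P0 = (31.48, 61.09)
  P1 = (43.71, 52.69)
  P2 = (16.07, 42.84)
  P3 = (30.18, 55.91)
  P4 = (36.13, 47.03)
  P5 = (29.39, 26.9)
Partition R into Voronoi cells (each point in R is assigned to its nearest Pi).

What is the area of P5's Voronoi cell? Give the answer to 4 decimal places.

Area of P5's cell: 1661.2367

1. box [0,54]×[0,66]: [(0, 0) (54, 0) (54, 66) (0, 66)]
2. ⊥bis P5·P0 via (30.435,43.995): [(0, 45.8555) (0, 0) (54, 0) (54, 42.5545)]  |A|=2387.0688
3. ⊥bis P5·P1 via (36.55,39.795): [(28.8066, 44.0945) (0, 45.8555) (0, 0) (54, 0) (54, 30.1058)]  |A|=2230.2567
4. ⊥bis P5·P2 via (22.73,34.87): [(31.788, 42.4391) (0, 15.876) (0, 0) (54, 0) (54, 30.1058)]  |A|=1732.5461
5. ⊥bis P5·P3 via (29.785,41.405): [(33.8498, 41.2943) (30.5263, 41.3848) (0, 15.876) (0, 0) (54, 0) (54, 30.1058)]  |A|=1730.737
6. ⊥bis P5·P4 via (32.76,36.965): [(27.3891, 38.7633) (0, 15.876) (0, 0) (54, 0) (54, 29.8533)]  |A|=1661.2367
7. canonical 5-gon: [(27.3891, 38.7633) (0, 15.876) (0, 0) (54, 0) (54, 29.8533)]
8. shoelace: 1661.2367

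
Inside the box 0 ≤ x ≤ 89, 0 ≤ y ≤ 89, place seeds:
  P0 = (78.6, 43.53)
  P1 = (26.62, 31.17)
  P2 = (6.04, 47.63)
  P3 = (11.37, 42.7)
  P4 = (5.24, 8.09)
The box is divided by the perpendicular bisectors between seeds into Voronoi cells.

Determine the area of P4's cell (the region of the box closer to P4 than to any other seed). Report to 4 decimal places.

Area of P4's cell: 600.4846

1. box [0,89]×[0,89]: [(0, 0) (89, 0) (89, 89) (0, 89)]
2. ⊥bis P4·P0 via (41.92,25.81): [(0, 0) (54.3887, 0) (11.3931, 89) (0, 89)]  |A|=2927.2915
3. ⊥bis P4·P1 via (15.93,19.63): [(0, 34.3866) (0, 0) (37.1209, 0)]  |A|=638.2308
4. ⊥bis P4·P2 via (5.64,27.86): [(7.077, 27.8309) (0, 27.9741) (0, 0) (37.1209, 0)]  |A|=615.5401
5. ⊥bis P4·P3 via (8.305,25.395): [(10.0379, 25.0881) (0, 26.866) (0, 0) (37.1209, 0)]  |A|=600.4846
6. canonical 4-gon: [(10.0379, 25.0881) (0, 26.866) (0, 0) (37.1209, 0)]
7. shoelace: 600.4846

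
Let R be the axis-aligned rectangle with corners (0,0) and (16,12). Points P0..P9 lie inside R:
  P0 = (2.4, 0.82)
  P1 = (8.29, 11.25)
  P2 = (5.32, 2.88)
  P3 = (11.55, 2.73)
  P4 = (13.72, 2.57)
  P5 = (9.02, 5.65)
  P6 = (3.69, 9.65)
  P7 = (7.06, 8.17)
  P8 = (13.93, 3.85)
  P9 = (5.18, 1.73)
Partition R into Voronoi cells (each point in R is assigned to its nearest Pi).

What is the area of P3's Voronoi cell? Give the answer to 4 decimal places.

1. box [0,16]×[0,12]: [(0, 0) (16, 0) (16, 12) (0, 12)]
2. ⊥bis P3·P0 via (6.975,1.775): [(7.3455, 0) (16, 0) (16, 12) (4.8406, 12)]  |A|=118.8833
3. ⊥bis P3·P1 via (9.92,6.99): [(6.1847, 5.5608) (7.3455, 0) (16, 0) (16, 9.3164)]  |A|=69.7842
4. ⊥bis P3·P2 via (8.435,2.805): [(8.5229, 6.4554) (8.3675, 0) (16, 0) (16, 9.3164)]  |A|=59.4654
5. ⊥bis P3·P4 via (12.635,2.65): [(13.0431, 8.185) (8.5229, 6.4554) (8.3675, 0) (12.4396, 0)]  |A|=31.1208
6. ⊥bis P3·P5 via (10.285,4.19): [(12.9167, 6.4702) (8.4296, 2.5824) (8.3675, 0) (12.4396, 0)]  |A|=18.8467
7. ⊥bis P3·P6 via (7.62,6.19): [(12.9167, 6.4702) (8.4296, 2.5824) (8.3675, 0) (12.4396, 0)]  |A|=18.8467
8. ⊥bis P3·P7 via (9.305,5.45): [(12.9167, 6.4702) (8.4296, 2.5824) (8.3675, 0) (12.4396, 0)]  |A|=18.8467
9. ⊥bis P3·P8 via (12.74,3.29): [(12.69, 3.3962) (11.7281, 5.4403) (8.4296, 2.5824) (8.3675, 0) (12.4396, 0)]  |A|=17.1365
10. ⊥bis P3·P9 via (8.365,2.23): [(12.69, 3.3962) (11.7281, 5.4403) (8.4296, 2.5824) (8.4137, 1.9199) (8.7151, 0) (12.4396, 0)]  |A|=16.8028
11. canonical 6-gon: [(12.69, 3.3962) (11.7281, 5.4403) (8.4296, 2.5824) (8.4137, 1.9199) (8.7151, 0) (12.4396, 0)]
12. shoelace: 16.8028

Area of P3's cell: 16.8028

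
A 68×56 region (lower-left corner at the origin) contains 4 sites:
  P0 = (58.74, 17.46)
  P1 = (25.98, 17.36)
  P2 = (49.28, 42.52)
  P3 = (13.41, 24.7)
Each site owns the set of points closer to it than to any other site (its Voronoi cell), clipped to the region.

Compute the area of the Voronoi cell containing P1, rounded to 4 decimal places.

Area of P1's cell: 823.2553

1. box [0,68]×[0,56]: [(0, 0) (68, 0) (68, 56) (0, 56)]
2. ⊥bis P1·P0 via (42.36,17.41): [(0, 0) (42.4131, 0) (42.2422, 56) (0, 56)]  |A|=2370.3497
3. ⊥bis P1·P2 via (37.63,29.94): [(0, 0) (42.4131, 0) (42.3351, 25.5828) (9.4897, 56) (0, 56)]  |A|=1872.2292
4. ⊥bis P1·P3 via (19.695,21.03): [(7.415, 0) (42.4131, 0) (42.3351, 25.5828) (29.3664, 37.5927)]  |A|=823.2553
5. canonical 4-gon: [(7.415, 0) (42.4131, 0) (42.3351, 25.5828) (29.3664, 37.5927)]
6. shoelace: 823.2553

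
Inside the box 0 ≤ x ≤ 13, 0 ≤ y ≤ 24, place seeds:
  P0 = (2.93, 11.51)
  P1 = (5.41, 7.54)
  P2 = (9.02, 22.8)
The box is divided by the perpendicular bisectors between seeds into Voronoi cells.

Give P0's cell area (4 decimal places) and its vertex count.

1. box [0,13]×[0,24]: [(0, 0) (13, 0) (13, 24) (0, 24)]
2. ⊥bis P0·P1 via (4.17,9.525): [(0, 6.9201) (13, 15.041) (13, 24) (0, 24)]  |A|=169.2533
3. ⊥bis P0·P2 via (5.975,17.155): [(0, 20.378) (0, 6.9201) (11.5608, 14.1419)]  |A|=77.7924
4. canonical 3-gon: [(0, 20.378) (0, 6.9201) (11.5608, 14.1419)]
5. shoelace: 77.7924

Area of P0's cell: 77.7924 (3 vertices)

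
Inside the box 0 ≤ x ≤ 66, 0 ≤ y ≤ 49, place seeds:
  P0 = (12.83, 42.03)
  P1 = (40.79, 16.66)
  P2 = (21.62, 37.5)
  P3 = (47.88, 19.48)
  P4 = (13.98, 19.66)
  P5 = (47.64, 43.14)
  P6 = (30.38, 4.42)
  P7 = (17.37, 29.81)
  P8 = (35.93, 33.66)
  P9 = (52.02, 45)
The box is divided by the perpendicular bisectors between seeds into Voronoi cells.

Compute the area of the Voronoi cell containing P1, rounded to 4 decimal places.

1. box [0,66]×[0,49]: [(0, 0) (66, 0) (66, 49) (0, 49)]
2. ⊥bis P1·P0 via (26.81,29.345): [(0.1833, 0) (66, 0) (66, 49) (44.6443, 49)]  |A|=2135.7236
3. ⊥bis P1·P2 via (31.205,27.08): [(1.7659, 0) (66, 0) (66, 49) (55.0346, 49)]  |A|=1842.3881
4. ⊥bis P1·P3 via (44.335,18.07): [(38.1942, 33.5091) (1.7659, 0) (51.5222, 0)]  |A|=833.645
5. ⊥bis P1·P4 via (27.385,18.16): [(38.1942, 33.5091) (28.0593, 24.1864) (25.3529, 0) (51.5222, 0)]  |A|=548.4023
6. ⊥bis P1·P5 via (44.215,29.9): [(39.1038, 31.2222) (36.4534, 31.9078) (28.0593, 24.1864) (25.3529, 0) (51.5222, 0)]  |A|=545.6835
7. ⊥bis P1·P6 via (35.585,10.54): [(39.1038, 31.2222) (36.4534, 31.9078) (28.0593, 24.1864) (27.319, 17.5702) (47.9779, 0) (51.5222, 0)]  |A|=346.9217
8. ⊥bis P1·P7 via (29.08,23.235): [(39.1038, 31.2222) (36.4534, 31.9078) (31.2751, 27.1445) (27.6724, 20.728) (27.319, 17.5702) (47.9779, 0) (51.5222, 0)]  |A|=341.9333
9. ⊥bis P1·P8 via (38.36,25.16): [(41.1929, 25.9699) (28.5931, 22.3678) (27.6724, 20.728) (27.319, 17.5702) (47.9779, 0) (51.5222, 0)]  |A|=283.7649
10. ⊥bis P1·P9 via (46.405,30.83): [(41.1929, 25.9699) (28.5931, 22.3678) (27.6724, 20.728) (27.319, 17.5702) (47.9779, 0) (51.5222, 0)]  |A|=283.7649
11. canonical 6-gon: [(41.1929, 25.9699) (28.5931, 22.3678) (27.6724, 20.728) (27.319, 17.5702) (47.9779, 0) (51.5222, 0)]
12. shoelace: 283.7649

Area of P1's cell: 283.7649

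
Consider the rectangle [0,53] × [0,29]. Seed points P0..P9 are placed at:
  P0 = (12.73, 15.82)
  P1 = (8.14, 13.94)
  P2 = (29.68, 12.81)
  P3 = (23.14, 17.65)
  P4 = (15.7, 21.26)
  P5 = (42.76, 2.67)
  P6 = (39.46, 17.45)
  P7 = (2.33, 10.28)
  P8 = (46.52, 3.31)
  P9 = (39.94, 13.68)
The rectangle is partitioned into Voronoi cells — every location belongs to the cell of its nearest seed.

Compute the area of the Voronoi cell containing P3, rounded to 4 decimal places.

1. box [0,53]×[0,29]: [(0, 0) (53, 0) (53, 29) (0, 29)]
2. ⊥bis P3·P0 via (17.935,16.735): [(20.8769, 0) (53, 0) (53, 29) (15.7789, 29)]  |A|=1005.491
3. ⊥bis P3·P1 via (15.64,15.795): [(20.8769, 0) (53, 0) (53, 29) (15.7789, 29)]  |A|=1005.491
4. ⊥bis P3·P2 via (26.41,15.23): [(19.7755, 6.2652) (36.6006, 29) (15.7789, 29)]  |A|=236.6889
5. ⊥bis P3·P4 via (19.42,19.455): [(17.9789, 16.4851) (19.7755, 6.2652) (36.6006, 29) (24.0514, 29)]  |A|=184.9241
6. ⊥bis P3·P5 via (32.95,10.16): [(17.9789, 16.4851) (19.7755, 6.2652) (36.6006, 29) (24.0514, 29)]  |A|=184.9241
7. ⊥bis P3·P6 via (31.3,17.55): [(17.9789, 16.4851) (19.7755, 6.2652) (31.3534, 21.9098) (31.4403, 29) (24.0514, 29)]  |A|=166.6301
8. ⊥bis P3·P7 via (12.735,13.965): [(17.9789, 16.4851) (19.7755, 6.2652) (31.3534, 21.9098) (31.4403, 29) (24.0514, 29)]  |A|=166.6301
9. ⊥bis P3·P8 via (34.83,10.48): [(17.9789, 16.4851) (19.7755, 6.2652) (31.3534, 21.9098) (31.4403, 29) (24.0514, 29)]  |A|=166.6301
10. ⊥bis P3·P9 via (31.54,15.665): [(17.9789, 16.4851) (19.7755, 6.2652) (31.3534, 21.9098) (31.4403, 29) (24.0514, 29)]  |A|=166.6301
11. canonical 5-gon: [(17.9789, 16.4851) (19.7755, 6.2652) (31.3534, 21.9098) (31.4403, 29) (24.0514, 29)]
12. shoelace: 166.6301

Area of P3's cell: 166.6301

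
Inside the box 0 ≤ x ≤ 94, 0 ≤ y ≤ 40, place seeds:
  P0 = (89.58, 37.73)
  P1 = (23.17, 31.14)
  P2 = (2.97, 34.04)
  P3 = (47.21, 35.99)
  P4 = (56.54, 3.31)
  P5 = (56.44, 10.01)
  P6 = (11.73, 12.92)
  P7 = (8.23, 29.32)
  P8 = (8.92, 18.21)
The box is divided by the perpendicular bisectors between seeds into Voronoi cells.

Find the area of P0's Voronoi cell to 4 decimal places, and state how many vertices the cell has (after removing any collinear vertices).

Area of P0's cell: 656.9037 (5 vertices)

1. box [0,94]×[0,40]: [(0, 0) (94, 0) (94, 40) (0, 40)]
2. ⊥bis P0·P1 via (56.375,34.435): [(59.7921, 0) (94, 0) (94, 40) (55.8228, 40)]  |A|=1447.7034
3. ⊥bis P0·P2 via (46.275,35.885): [(59.7921, 0) (94, 0) (94, 40) (55.8228, 40)]  |A|=1447.7034
4. ⊥bis P0·P3 via (68.395,36.86): [(69.9087, 0) (94, 0) (94, 40) (68.2661, 40)]  |A|=996.5046
5. ⊥bis P0·P4 via (73.06,20.52): [(68.9021, 24.5112) (94, 0.4195) (94, 40) (68.2661, 40)]  |A|=695.987
6. ⊥bis P0·P5 via (73.01,23.87): [(68.7177, 29.0015) (87.0241, 7.1157) (94, 0.4195) (94, 40) (68.2661, 40)]  |A|=656.9037
7. ⊥bis P0·P6 via (50.655,25.325): [(68.7177, 29.0015) (87.0241, 7.1157) (94, 0.4195) (94, 40) (68.2661, 40)]  |A|=656.9037
8. ⊥bis P0·P7 via (48.905,33.525): [(68.7177, 29.0015) (87.0241, 7.1157) (94, 0.4195) (94, 40) (68.2661, 40)]  |A|=656.9037
9. ⊥bis P0·P8 via (49.25,27.97): [(68.7177, 29.0015) (87.0241, 7.1157) (94, 0.4195) (94, 40) (68.2661, 40)]  |A|=656.9037
10. canonical 5-gon: [(68.7177, 29.0015) (87.0241, 7.1157) (94, 0.4195) (94, 40) (68.2661, 40)]
11. shoelace: 656.9037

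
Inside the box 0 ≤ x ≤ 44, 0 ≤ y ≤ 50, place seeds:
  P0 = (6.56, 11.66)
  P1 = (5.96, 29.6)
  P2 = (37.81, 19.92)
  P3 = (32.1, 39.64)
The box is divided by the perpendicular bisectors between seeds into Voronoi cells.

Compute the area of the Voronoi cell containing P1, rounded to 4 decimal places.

Area of P1's cell: 537.8894

1. box [0,44]×[0,50]: [(0, 0) (44, 0) (44, 50) (0, 50)]
2. ⊥bis P1·P0 via (6.26,20.63): [(0, 20.4206) (44, 21.8922) (44, 50) (0, 50)]  |A|=1269.1175
3. ⊥bis P1·P2 via (21.885,24.76): [(0, 20.4206) (20.7774, 21.1155) (29.5561, 50) (0, 50)]  |A|=734.146
4. ⊥bis P1·P3 via (19.03,34.62): [(0, 20.4206) (20.7774, 21.1155) (22.2967, 26.1148) (13.1228, 50) (0, 50)]  |A|=537.8894
5. canonical 5-gon: [(0, 20.4206) (20.7774, 21.1155) (22.2967, 26.1148) (13.1228, 50) (0, 50)]
6. shoelace: 537.8894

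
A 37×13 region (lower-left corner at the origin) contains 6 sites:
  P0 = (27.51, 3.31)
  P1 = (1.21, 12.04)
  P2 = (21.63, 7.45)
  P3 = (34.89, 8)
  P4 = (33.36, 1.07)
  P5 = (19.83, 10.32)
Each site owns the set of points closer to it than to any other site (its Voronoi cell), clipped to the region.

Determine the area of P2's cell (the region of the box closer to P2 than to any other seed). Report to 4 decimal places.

Area of P2's cell: 104.6068

1. box [0,37]×[0,13]: [(0, 0) (37, 0) (37, 13) (0, 13)]
2. ⊥bis P2·P0 via (24.57,5.38): [(0, 0) (20.782, 0) (29.9351, 13) (0, 13)]  |A|=329.6614
3. ⊥bis P2·P1 via (11.42,9.745): [(9.2295, 0) (20.782, 0) (29.9351, 13) (12.1517, 13)]  |A|=190.6838
4. ⊥bis P2·P3 via (28.26,7.725): [(9.2295, 0) (20.782, 0) (28.1466, 10.4598) (28.0412, 13) (12.1517, 13)]  |A|=188.2783
5. ⊥bis P2·P4 via (27.495,4.26): [(9.2295, 0) (20.782, 0) (28.1466, 10.4598) (28.0412, 13) (12.1517, 13)]  |A|=188.2783
6. ⊥bis P2·P5 via (20.73,8.885): [(9.6671, 1.9466) (9.2295, 0) (20.782, 0) (28.1466, 10.4598) (28.0412, 13) (27.2911, 13)]  |A|=104.6068
7. canonical 6-gon: [(9.6671, 1.9466) (9.2295, 0) (20.782, 0) (28.1466, 10.4598) (28.0412, 13) (27.2911, 13)]
8. shoelace: 104.6068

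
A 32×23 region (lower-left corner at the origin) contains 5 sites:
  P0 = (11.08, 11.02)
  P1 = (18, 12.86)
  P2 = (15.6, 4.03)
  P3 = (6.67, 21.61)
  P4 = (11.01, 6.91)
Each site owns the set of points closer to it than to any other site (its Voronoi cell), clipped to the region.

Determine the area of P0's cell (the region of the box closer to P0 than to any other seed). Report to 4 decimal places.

1. box [0,32]×[0,23]: [(0, 0) (32, 0) (32, 23) (0, 23)]
2. ⊥bis P0·P1 via (14.54,11.94): [(0, 0) (17.7148, 0) (11.5992, 23) (0, 23)]  |A|=337.1109
3. ⊥bis P0·P2 via (13.34,7.525): [(0, 0) (1.7029, 0) (15.3656, 8.8349) (11.5992, 23) (0, 23)]  |A|=266.3794
4. ⊥bis P0·P3 via (8.875,16.315): [(0, 12.6192) (0, 0) (1.7029, 0) (15.3656, 8.8349) (12.9279, 18.0028)]  |A|=170.2962
5. ⊥bis P0·P4 via (11.045,8.965): [(0, 12.6192) (0, 9.1531) (15.3505, 8.8917) (12.9279, 18.0028)]  |A|=92.018
6. canonical 4-gon: [(0, 12.6192) (0, 9.1531) (15.3505, 8.8917) (12.9279, 18.0028)]
7. shoelace: 92.018

Area of P0's cell: 92.0180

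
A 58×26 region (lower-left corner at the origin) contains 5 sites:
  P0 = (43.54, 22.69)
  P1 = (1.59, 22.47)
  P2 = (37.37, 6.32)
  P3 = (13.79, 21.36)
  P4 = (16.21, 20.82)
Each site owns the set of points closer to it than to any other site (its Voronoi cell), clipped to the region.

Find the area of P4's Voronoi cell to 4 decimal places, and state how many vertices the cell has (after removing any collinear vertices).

Area of P4's cell: 321.5900 (5 vertices)

1. box [0,58]×[0,26]: [(0, 0) (58, 0) (58, 26) (0, 26)]
2. ⊥bis P4·P0 via (29.875,21.755): [(0, 0) (31.3635, 0) (29.5845, 26) (0, 26)]  |A|=792.3251
3. ⊥bis P4·P1 via (8.9,21.645): [(6.4572, 0) (31.3635, 0) (29.5845, 26) (9.3915, 26)]  |A|=586.2925
4. ⊥bis P4·P2 via (26.79,13.57): [(6.4572, 0) (17.4911, 0) (30.1041, 18.4063) (29.5845, 26) (9.3915, 26)]  |A|=458.6219
5. ⊥bis P4·P3 via (15,21.09): [(10.294, 0) (17.4911, 0) (30.1041, 18.4063) (29.5845, 26) (16.0956, 26)]  |A|=321.59
6. canonical 5-gon: [(10.294, 0) (17.4911, 0) (30.1041, 18.4063) (29.5845, 26) (16.0956, 26)]
7. shoelace: 321.59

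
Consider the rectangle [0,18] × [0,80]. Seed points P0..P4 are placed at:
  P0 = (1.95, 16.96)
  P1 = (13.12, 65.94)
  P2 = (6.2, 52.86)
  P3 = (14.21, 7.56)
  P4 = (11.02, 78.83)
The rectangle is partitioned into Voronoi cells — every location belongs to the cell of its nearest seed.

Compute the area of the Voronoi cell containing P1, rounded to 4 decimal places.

Area of P1's cell: 218.4421

1. box [0,18]×[0,80]: [(0, 0) (18, 0) (18, 80) (0, 80)]
2. ⊥bis P1·P0 via (7.535,41.45): [(0, 43.1684) (18, 39.0634) (18, 80) (0, 80)]  |A|=699.9137
3. ⊥bis P1·P2 via (9.66,59.4): [(0, 64.5106) (18, 54.9877) (18, 80) (0, 80)]  |A|=364.5149
4. ⊥bis P1·P3 via (13.665,36.75): [(0, 64.5106) (18, 54.9877) (18, 80) (0, 80)]  |A|=364.5149
5. ⊥bis P1·P4 via (12.07,72.385): [(0, 70.4186) (0, 64.5106) (18, 54.9877) (18, 73.3511)]  |A|=218.4421
6. canonical 4-gon: [(0, 70.4186) (0, 64.5106) (18, 54.9877) (18, 73.3511)]
7. shoelace: 218.4421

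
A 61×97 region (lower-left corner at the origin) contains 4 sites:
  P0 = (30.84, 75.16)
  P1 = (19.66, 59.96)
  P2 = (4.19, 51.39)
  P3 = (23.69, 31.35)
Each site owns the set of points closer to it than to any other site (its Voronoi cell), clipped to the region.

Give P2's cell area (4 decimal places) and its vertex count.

Area of P2's cell: 439.1216 (3 vertices)

1. box [0,61]×[0,97]: [(0, 0) (61, 0) (61, 97) (0, 97)]
2. ⊥bis P2·P0 via (17.515,63.275): [(0, 82.9121) (0, 0) (61, 0) (61, 14.5213)]  |A|=2971.7201
3. ⊥bis P2·P1 via (11.925,55.675): [(0, 77.2012) (0, 0) (42.7676, 0)]  |A|=1650.8549
4. ⊥bis P2·P3 via (13.94,41.37): [(17.7798, 45.1063) (0, 77.2012) (0, 27.8056)]  |A|=439.1216
5. canonical 3-gon: [(17.7798, 45.1063) (0, 77.2012) (0, 27.8056)]
6. shoelace: 439.1216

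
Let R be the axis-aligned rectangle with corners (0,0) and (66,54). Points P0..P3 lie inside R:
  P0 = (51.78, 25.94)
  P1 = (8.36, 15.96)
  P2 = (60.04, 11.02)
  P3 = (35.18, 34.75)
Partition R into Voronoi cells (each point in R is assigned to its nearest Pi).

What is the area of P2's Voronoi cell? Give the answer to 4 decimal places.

1. box [0,66]×[0,54]: [(0, 0) (66, 0) (66, 54) (0, 54)]
2. ⊥bis P2·P0 via (55.91,18.48): [(22.5297, 0) (66, 0) (66, 24.066)]  |A|=523.079
3. ⊥bis P2·P1 via (34.2,13.49): [(33.4906, 6.0682) (32.9105, 0) (66, 0) (66, 24.066)]  |A|=491.5826
4. ⊥bis P2·P3 via (47.61,22.885): [(33.4906, 6.0682) (32.9105, 0) (66, 0) (66, 24.066)]  |A|=491.5826
5. canonical 4-gon: [(33.4906, 6.0682) (32.9105, 0) (66, 0) (66, 24.066)]
6. shoelace: 491.5826

Area of P2's cell: 491.5826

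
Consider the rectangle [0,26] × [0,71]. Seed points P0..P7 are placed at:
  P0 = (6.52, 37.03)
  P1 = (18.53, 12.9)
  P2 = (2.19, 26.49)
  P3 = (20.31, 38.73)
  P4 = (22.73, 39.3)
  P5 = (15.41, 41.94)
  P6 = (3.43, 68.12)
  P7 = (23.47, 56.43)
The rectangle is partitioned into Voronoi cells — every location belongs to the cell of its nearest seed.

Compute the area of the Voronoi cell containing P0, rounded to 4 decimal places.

Area of P0's cell: 211.8709

1. box [0,26]×[0,71]: [(0, 0) (26, 0) (26, 71) (0, 71)]
2. ⊥bis P0·P1 via (12.525,24.965): [(0, 18.731) (26, 31.6718) (26, 71) (0, 71)]  |A|=1190.7631
3. ⊥bis P0·P2 via (4.355,31.76): [(0, 33.5491) (16.3098, 26.8488) (26, 31.6718) (26, 71) (0, 71)]  |A|=1069.9234
4. ⊥bis P0·P3 via (13.415,37.88): [(0, 33.5491) (14.693, 27.513) (9.332, 71) (0, 71)]  |A|=478.0448
5. ⊥bis P0·P4 via (14.625,38.165): [(0, 33.5491) (14.693, 27.513) (9.332, 71) (0, 71)]  |A|=478.0448
6. ⊥bis P0·P5 via (10.965,39.485): [(0, 59.3381) (0, 33.5491) (14.693, 27.513) (13.8643, 34.2356)]  |A|=225.6597
7. ⊥bis P0·P6 via (4.975,52.575): [(3.7998, 52.4582) (0, 52.0805) (0, 33.5491) (14.693, 27.513) (13.8643, 34.2356)]  |A|=211.8709
8. ⊥bis P0·P7 via (14.995,46.73): [(3.7998, 52.4582) (0, 52.0805) (0, 33.5491) (14.693, 27.513) (13.8643, 34.2356)]  |A|=211.8709
9. canonical 5-gon: [(3.7998, 52.4582) (0, 52.0805) (0, 33.5491) (14.693, 27.513) (13.8643, 34.2356)]
10. shoelace: 211.8709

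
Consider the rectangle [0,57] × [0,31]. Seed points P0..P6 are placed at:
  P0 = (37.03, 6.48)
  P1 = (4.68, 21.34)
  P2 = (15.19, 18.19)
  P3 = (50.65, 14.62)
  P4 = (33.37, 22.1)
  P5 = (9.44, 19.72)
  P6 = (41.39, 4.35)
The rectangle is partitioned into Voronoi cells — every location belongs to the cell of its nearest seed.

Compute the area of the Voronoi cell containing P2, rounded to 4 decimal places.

Area of P2's cell: 375.0706

1. box [0,57]×[0,31]: [(0, 0) (57, 0) (57, 31) (0, 31)]
2. ⊥bis P2·P0 via (26.11,12.335): [(0, 0) (19.4963, 0) (36.1177, 31) (0, 31)]  |A|=862.0165
3. ⊥bis P2·P1 via (9.935,19.765): [(4.0111, 0) (19.4963, 0) (36.1177, 31) (13.3023, 31)]  |A|=593.6583
4. ⊥bis P2·P3 via (32.92,16.405): [(4.0111, 0) (19.4963, 0) (33.9898, 27.0315) (34.3894, 31) (13.3023, 31)]  |A|=590.2289
5. ⊥bis P2·P4 via (24.28,20.145): [(4.0111, 0) (19.4963, 0) (26.0027, 12.1349) (21.9454, 31) (13.3023, 31)]  |A|=459.9781
6. ⊥bis P2·P5 via (12.315,18.955): [(7.2713, 0) (19.4963, 0) (26.0027, 12.1349) (21.9454, 31) (15.52, 31)]  |A|=375.0706
7. ⊥bis P2·P6 via (28.29,11.27): [(7.2713, 0) (19.4963, 0) (26.0027, 12.1349) (21.9454, 31) (15.52, 31)]  |A|=375.0706
8. canonical 5-gon: [(7.2713, 0) (19.4963, 0) (26.0027, 12.1349) (21.9454, 31) (15.52, 31)]
9. shoelace: 375.0706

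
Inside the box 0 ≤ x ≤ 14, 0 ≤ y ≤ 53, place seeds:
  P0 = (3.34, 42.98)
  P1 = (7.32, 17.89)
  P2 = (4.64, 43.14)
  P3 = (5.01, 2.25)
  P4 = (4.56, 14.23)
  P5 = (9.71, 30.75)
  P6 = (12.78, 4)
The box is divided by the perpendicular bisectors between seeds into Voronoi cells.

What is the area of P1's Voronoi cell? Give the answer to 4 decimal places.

Area of P1's cell: 128.0142

1. box [0,14]×[0,53]: [(0, 0) (14, 0) (14, 53) (0, 53)]
2. ⊥bis P1·P0 via (5.33,30.435): [(0, 29.5895) (0, 0) (14, 0) (14, 31.8103)]  |A|=429.7987
3. ⊥bis P1·P2 via (5.98,30.515): [(5.5398, 30.4683) (0, 29.5895) (0, 0) (14, 0) (14, 31.3662)]  |A|=427.9202
4. ⊥bis P1·P3 via (6.165,10.07): [(5.5398, 30.4683) (0, 29.5895) (0, 10.9806) (14, 8.9128) (14, 31.3662)]  |A|=288.6668
5. ⊥bis P1·P4 via (5.94,16.06): [(5.5398, 30.4683) (0, 29.5895) (0, 20.5393) (14, 9.982) (14, 31.3662)]  |A|=214.271
6. ⊥bis P1·P5 via (8.515,24.32): [(0, 25.9025) (0, 20.5393) (14, 9.982) (14, 23.3006)]  |A|=130.7726
7. ⊥bis P1·P6 via (10.05,10.945): [(0, 25.9025) (0, 20.5393) (11.807, 11.6357) (14, 12.4977) (14, 23.3006)]  |A|=128.0142
8. canonical 5-gon: [(0, 25.9025) (0, 20.5393) (11.807, 11.6357) (14, 12.4977) (14, 23.3006)]
9. shoelace: 128.0142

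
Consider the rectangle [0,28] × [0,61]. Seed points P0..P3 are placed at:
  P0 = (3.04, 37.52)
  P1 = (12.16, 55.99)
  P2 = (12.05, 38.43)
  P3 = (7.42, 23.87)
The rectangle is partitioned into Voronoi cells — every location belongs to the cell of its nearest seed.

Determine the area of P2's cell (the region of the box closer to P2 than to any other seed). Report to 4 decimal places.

1. box [0,28]×[0,61]: [(0, 0) (28, 0) (28, 61) (0, 61)]
2. ⊥bis P2·P0 via (7.545,37.975): [(11.3804, 0) (28, 0) (28, 61) (5.2195, 61)]  |A|=1201.702
3. ⊥bis P2·P1 via (12.105,47.21): [(6.6088, 47.2444) (11.3804, 0) (28, 0) (28, 47.1104)]  |A|=896.4653
4. ⊥bis P2·P3 via (9.735,31.15): [(6.6088, 47.2444) (8.1845, 31.643) (28, 25.3418) (28, 47.1104)]  |A|=382.4382
5. canonical 4-gon: [(6.6088, 47.2444) (8.1845, 31.643) (28, 25.3418) (28, 47.1104)]
6. shoelace: 382.4382

Area of P2's cell: 382.4382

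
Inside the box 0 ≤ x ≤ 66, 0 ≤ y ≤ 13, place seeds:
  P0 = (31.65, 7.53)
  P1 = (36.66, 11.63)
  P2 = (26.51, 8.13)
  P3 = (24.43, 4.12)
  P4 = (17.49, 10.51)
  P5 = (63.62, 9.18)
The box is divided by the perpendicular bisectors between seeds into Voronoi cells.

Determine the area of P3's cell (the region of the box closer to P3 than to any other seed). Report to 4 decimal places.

1. box [0,66]×[0,13]: [(0, 0) (66, 0) (66, 13) (0, 13)]
2. ⊥bis P3·P0 via (28.04,5.825): [(0, 0) (30.7911, 0) (24.6513, 13) (0, 13)]  |A|=360.3756
3. ⊥bis P3·P1 via (30.545,7.875): [(0, 0) (30.7911, 0) (24.6513, 13) (0, 13)]  |A|=360.3756
4. ⊥bis P3·P2 via (25.47,6.125): [(0, 0) (30.7911, 0) (28.6862, 4.4567) (12.2158, 13) (0, 13)]  |A|=307.2558
5. ⊥bis P3·P4 via (20.96,7.315): [(14.2247, 0) (30.7911, 0) (28.6862, 4.4567) (21.6762, 8.0929)]  |A|=78.8289
6. ⊥bis P3·P5 via (44.025,6.65): [(14.2247, 0) (30.7911, 0) (28.6862, 4.4567) (21.6762, 8.0929)]  |A|=78.8289
7. canonical 4-gon: [(14.2247, 0) (30.7911, 0) (28.6862, 4.4567) (21.6762, 8.0929)]
8. shoelace: 78.8289

Area of P3's cell: 78.8289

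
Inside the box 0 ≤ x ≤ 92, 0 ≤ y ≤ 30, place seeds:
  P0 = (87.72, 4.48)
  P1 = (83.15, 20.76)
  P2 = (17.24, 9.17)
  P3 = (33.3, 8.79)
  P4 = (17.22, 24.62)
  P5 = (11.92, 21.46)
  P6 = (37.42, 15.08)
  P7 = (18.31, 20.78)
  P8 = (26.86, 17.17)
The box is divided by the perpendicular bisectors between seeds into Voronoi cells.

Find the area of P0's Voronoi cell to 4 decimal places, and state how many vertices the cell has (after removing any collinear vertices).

1. box [0,92]×[0,30]: [(0, 0) (92, 0) (92, 30) (0, 30)]
2. ⊥bis P0·P1 via (85.435,12.62): [(40.478, 0) (92, 0) (92, 14.4629)]  |A|=372.5784
3. ⊥bis P0·P2 via (52.48,6.825): [(52.2457, 3.3033) (52.0258, 0) (92, 0) (92, 14.4629)]  |A|=353.5051
4. ⊥bis P0·P3 via (60.51,6.635): [(60.428, 5.6002) (59.9845, 0) (92, 0) (92, 14.4629)]  |A|=317.9578
5. ⊥bis P0·P4 via (52.47,14.55): [(60.428, 5.6002) (59.9845, 0) (92, 0) (92, 14.4629)]  |A|=317.9578
6. ⊥bis P0·P5 via (49.82,12.97): [(60.428, 5.6002) (59.9845, 0) (92, 0) (92, 14.4629)]  |A|=317.9578
7. ⊥bis P0·P6 via (62.57,9.78): [(61.7685, 5.9765) (60.509, 0) (92, 0) (92, 14.4629)]  |A|=312.7206
8. ⊥bis P0·P7 via (53.015,12.63): [(61.7685, 5.9765) (60.509, 0) (92, 0) (92, 14.4629)]  |A|=312.7206
9. ⊥bis P0·P8 via (57.29,10.825): [(61.7685, 5.9765) (60.509, 0) (92, 0) (92, 14.4629)]  |A|=312.7206
10. canonical 4-gon: [(61.7685, 5.9765) (60.509, 0) (92, 0) (92, 14.4629)]
11. shoelace: 312.7206

Area of P0's cell: 312.7206 (4 vertices)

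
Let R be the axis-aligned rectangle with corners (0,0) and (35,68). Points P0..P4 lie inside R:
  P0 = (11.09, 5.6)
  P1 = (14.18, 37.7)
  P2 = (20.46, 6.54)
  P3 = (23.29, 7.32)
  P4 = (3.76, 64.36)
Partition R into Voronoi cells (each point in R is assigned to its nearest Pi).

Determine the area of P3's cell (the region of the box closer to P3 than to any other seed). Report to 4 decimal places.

1. box [0,35]×[0,68]: [(0, 0) (35, 0) (35, 68) (0, 68)]
2. ⊥bis P3·P0 via (17.19,6.46): [(18.1008, 0) (35, 0) (35, 68) (8.5139, 68)]  |A|=1475.1028
3. ⊥bis P3·P1 via (18.735,22.51): [(15.0817, 21.4145) (18.1008, 0) (35, 0) (35, 27.3874)]  |A|=453.6996
4. ⊥bis P3·P2 via (21.875,6.93): [(17.669, 22.1903) (23.785, 0) (35, 0) (35, 27.3874)]  |A|=361.7574
5. ⊥bis P3·P4 via (13.525,35.84): [(17.669, 22.1903) (23.785, 0) (35, 0) (35, 27.3874)]  |A|=361.7574
6. canonical 4-gon: [(17.669, 22.1903) (23.785, 0) (35, 0) (35, 27.3874)]
7. shoelace: 361.7574

Area of P3's cell: 361.7574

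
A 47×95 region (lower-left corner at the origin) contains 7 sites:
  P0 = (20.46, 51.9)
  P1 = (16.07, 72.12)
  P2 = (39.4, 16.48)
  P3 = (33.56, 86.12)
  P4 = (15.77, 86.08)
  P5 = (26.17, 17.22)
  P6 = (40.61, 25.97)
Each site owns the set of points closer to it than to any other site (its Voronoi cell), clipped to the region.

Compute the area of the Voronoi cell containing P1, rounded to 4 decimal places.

Area of P1's cell: 537.6785

1. box [0,47]×[0,95]: [(0, 0) (47, 0) (47, 95) (0, 95)]
2. ⊥bis P1·P0 via (18.265,62.01): [(0, 58.0445) (47, 68.2487) (47, 95) (0, 95)]  |A|=1497.1107
3. ⊥bis P1·P2 via (27.735,44.3): [(0, 58.0445) (47, 68.2487) (47, 95) (0, 95)]  |A|=1497.1107
4. ⊥bis P1·P3 via (24.815,79.12): [(0, 58.0445) (35.5133, 65.7548) (12.1037, 95) (0, 95)]  |A|=833.1943
5. ⊥bis P1·P4 via (15.92,79.1): [(0, 78.7579) (0, 58.0445) (35.5133, 65.7548) (24.6803, 79.2883)]  |A|=537.6785
6. ⊥bis P1·P5 via (21.12,44.67): [(0, 78.7579) (0, 58.0445) (35.5133, 65.7548) (24.6803, 79.2883)]  |A|=537.6785
7. ⊥bis P1·P6 via (28.34,49.045): [(0, 78.7579) (0, 58.0445) (35.5133, 65.7548) (24.6803, 79.2883)]  |A|=537.6785
8. canonical 4-gon: [(0, 78.7579) (0, 58.0445) (35.5133, 65.7548) (24.6803, 79.2883)]
9. shoelace: 537.6785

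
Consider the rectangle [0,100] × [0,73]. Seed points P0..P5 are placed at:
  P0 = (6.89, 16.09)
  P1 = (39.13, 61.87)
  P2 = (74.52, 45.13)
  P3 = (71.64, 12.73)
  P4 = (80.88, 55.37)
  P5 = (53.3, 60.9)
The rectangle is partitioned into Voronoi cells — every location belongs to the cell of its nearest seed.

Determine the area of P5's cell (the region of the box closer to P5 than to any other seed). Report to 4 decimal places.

1. box [0,100]×[0,73]: [(0, 0) (100, 0) (100, 73) (0, 73)]
2. ⊥bis P5·P0 via (30.095,38.495): [(0, 69.6646) (67.2629, 0) (100, 0) (100, 73) (0, 73)]  |A|=4957.0801
3. ⊥bis P5·P1 via (46.215,61.385): [(43.6846, 24.4202) (67.2629, 0) (100, 0) (100, 73) (47.0101, 73)]  |A|=3742.3557
4. ⊥bis P5·P2 via (63.91,53.015): [(43.7886, 25.9398) (78.7622, 73) (47.0101, 73)]  |A|=747.1297
5. ⊥bis P5·P3 via (62.47,36.815): [(44.0531, 29.803) (47.6882, 31.187) (78.7622, 73) (47.0101, 73)]  |A|=740.291
6. ⊥bis P5·P4 via (67.09,58.135): [(44.0531, 29.803) (47.6882, 31.187) (66.8591, 56.9832) (70.0705, 73) (47.0101, 73)]  |A|=670.6851
7. canonical 5-gon: [(44.0531, 29.803) (47.6882, 31.187) (66.8591, 56.9832) (70.0705, 73) (47.0101, 73)]
8. shoelace: 670.6851

Area of P5's cell: 670.6851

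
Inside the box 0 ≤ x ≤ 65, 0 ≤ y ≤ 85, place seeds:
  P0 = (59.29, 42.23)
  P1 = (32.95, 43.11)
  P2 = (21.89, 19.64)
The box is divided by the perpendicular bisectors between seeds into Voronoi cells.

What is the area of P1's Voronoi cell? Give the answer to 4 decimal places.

Area of P1's cell: 2401.7094

1. box [0,65]×[0,85]: [(0, 0) (65, 0) (65, 85) (0, 85)]
2. ⊥bis P1·P0 via (46.12,42.67): [(0, 0) (44.6944, 0) (47.5342, 85) (0, 85)]  |A|=3919.7172
3. ⊥bis P1·P2 via (27.42,31.375): [(0, 44.2964) (45.4586, 22.8745) (47.5342, 85) (0, 85)]  |A|=2401.7094
4. canonical 4-gon: [(0, 44.2964) (45.4586, 22.8745) (47.5342, 85) (0, 85)]
5. shoelace: 2401.7094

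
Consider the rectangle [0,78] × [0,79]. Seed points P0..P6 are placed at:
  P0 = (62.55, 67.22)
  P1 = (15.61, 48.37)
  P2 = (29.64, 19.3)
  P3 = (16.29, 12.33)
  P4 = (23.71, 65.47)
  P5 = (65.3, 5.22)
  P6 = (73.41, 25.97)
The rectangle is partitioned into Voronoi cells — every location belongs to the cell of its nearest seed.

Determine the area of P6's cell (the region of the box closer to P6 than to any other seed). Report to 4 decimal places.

Area of P6's cell: 778.9985

1. box [0,78]×[0,79]: [(0, 0) (78, 0) (78, 79) (0, 79)]
2. ⊥bis P6·P0 via (67.98,46.595): [(0, 28.6977) (0, 0) (78, 0) (78, 49.233)]  |A|=3039.2978
3. ⊥bis P6·P1 via (44.51,37.17): [(45.9109, 40.7848) (30.105, 0) (78, 0) (78, 49.233)]  |A|=1766.6152
4. ⊥bis P6·P2 via (51.525,22.635): [(48.6493, 41.5058) (54.9743, 0) (78, 0) (78, 49.233)]  |A|=1200.3604
5. ⊥bis P6·P3 via (44.85,19.15): [(48.6493, 41.5058) (54.9743, 0) (78, 0) (78, 49.233)]  |A|=1200.3604
6. ⊥bis P6·P4 via (48.56,45.72): [(48.6493, 41.5058) (54.9743, 0) (78, 0) (78, 49.233)]  |A|=1200.3604
7. ⊥bis P6·P5 via (69.355,15.595): [(48.6493, 41.5058) (51.5365, 22.5592) (78, 12.2162) (78, 49.233)]  |A|=778.9985
8. canonical 4-gon: [(48.6493, 41.5058) (51.5365, 22.5592) (78, 12.2162) (78, 49.233)]
9. shoelace: 778.9985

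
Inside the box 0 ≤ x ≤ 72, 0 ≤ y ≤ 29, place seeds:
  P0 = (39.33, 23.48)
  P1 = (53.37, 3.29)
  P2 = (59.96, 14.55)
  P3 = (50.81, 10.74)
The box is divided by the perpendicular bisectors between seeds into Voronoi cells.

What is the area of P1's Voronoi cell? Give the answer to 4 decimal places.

Area of P1's cell: 175.2104

1. box [0,72]×[0,29]: [(0, 0) (72, 0) (72, 29) (0, 29)]
2. ⊥bis P1·P0 via (46.35,13.385): [(27.1019, 0) (72, 0) (72, 29) (68.8049, 29)]  |A|=697.3512
3. ⊥bis P1·P2 via (56.665,8.92): [(47.5774, 14.2386) (27.1019, 0) (71.9062, 0)]  |A|=318.9739
4. ⊥bis P1·P3 via (52.09,7.015): [(57.0234, 8.7102) (31.6753, 0) (71.9062, 0)]  |A|=175.2104
5. canonical 3-gon: [(57.0234, 8.7102) (31.6753, 0) (71.9062, 0)]
6. shoelace: 175.2104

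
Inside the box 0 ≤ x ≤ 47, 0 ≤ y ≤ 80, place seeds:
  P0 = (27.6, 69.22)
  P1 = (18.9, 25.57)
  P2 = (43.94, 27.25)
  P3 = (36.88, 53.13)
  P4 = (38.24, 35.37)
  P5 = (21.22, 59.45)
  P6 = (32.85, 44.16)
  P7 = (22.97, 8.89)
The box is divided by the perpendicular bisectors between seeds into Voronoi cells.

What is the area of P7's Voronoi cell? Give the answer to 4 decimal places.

Area of P7's cell: 680.2975

1. box [0,47]×[0,80]: [(0, 0) (47, 0) (47, 80) (0, 80)]
2. ⊥bis P7·P0 via (25.285,39.055): [(0, 40.9955) (0, 0) (47, 0) (47, 37.3885)]  |A|=1842.0235
3. ⊥bis P7·P1 via (20.935,17.23): [(0, 12.1218) (0, 0) (47, 0) (47, 23.59)]  |A|=839.226
4. ⊥bis P7·P2 via (33.455,18.07): [(31.8571, 19.895) (0, 12.1218) (0, 0) (47, 0) (47, 2.5995)]  |A|=680.2975
5. ⊥bis P7·P3 via (29.925,31.01): [(31.8571, 19.895) (0, 12.1218) (0, 0) (47, 0) (47, 2.5995)]  |A|=680.2975
6. ⊥bis P7·P4 via (30.605,22.13): [(31.8571, 19.895) (0, 12.1218) (0, 0) (47, 0) (47, 2.5995)]  |A|=680.2975
7. ⊥bis P7·P5 via (22.095,34.17): [(31.8571, 19.895) (0, 12.1218) (0, 0) (47, 0) (47, 2.5995)]  |A|=680.2975
8. ⊥bis P7·P6 via (27.91,26.525): [(31.8571, 19.895) (0, 12.1218) (0, 0) (47, 0) (47, 2.5995)]  |A|=680.2975
9. canonical 5-gon: [(31.8571, 19.895) (0, 12.1218) (0, 0) (47, 0) (47, 2.5995)]
10. shoelace: 680.2975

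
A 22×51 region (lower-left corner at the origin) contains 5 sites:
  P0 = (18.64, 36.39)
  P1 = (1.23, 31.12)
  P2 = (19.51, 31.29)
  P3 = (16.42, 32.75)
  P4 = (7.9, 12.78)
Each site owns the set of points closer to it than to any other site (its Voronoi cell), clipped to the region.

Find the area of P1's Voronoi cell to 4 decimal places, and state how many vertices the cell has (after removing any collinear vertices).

Area of P1's cell: 230.1247 (5 vertices)

1. box [0,22]×[0,51]: [(0, 0) (22, 0) (22, 51) (0, 51)]
2. ⊥bis P1·P0 via (9.935,33.755): [(0, 0) (20.1526, 0) (4.7149, 51) (0, 51)]  |A|=634.123
3. ⊥bis P1·P2 via (10.37,31.205): [(0, 0) (10.6602, 0) (10.3593, 32.3532) (4.7149, 51) (0, 51)]  |A|=480.5678
4. ⊥bis P1·P3 via (8.825,31.935): [(0, 0) (10.6602, 0) (10.5092, 16.2402) (7.9128, 40.4354) (4.7149, 51) (0, 51)]  |A|=461.4633
5. ⊥bis P1·P4 via (4.565,21.95): [(0, 20.2898) (9.6962, 23.8161) (7.9128, 40.4354) (4.7149, 51) (0, 51)]  |A|=230.1247
6. canonical 5-gon: [(0, 20.2898) (9.6962, 23.8161) (7.9128, 40.4354) (4.7149, 51) (0, 51)]
7. shoelace: 230.1247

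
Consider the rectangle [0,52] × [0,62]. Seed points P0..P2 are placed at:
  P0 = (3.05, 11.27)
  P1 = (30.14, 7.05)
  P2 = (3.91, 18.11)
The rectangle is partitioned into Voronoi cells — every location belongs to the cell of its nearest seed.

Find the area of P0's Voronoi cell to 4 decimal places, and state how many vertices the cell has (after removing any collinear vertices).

Area of P0's cell: 228.3442 (4 vertices)

1. box [0,52]×[0,62]: [(0, 0) (52, 0) (52, 62) (0, 62)]
2. ⊥bis P0·P1 via (16.595,9.16): [(0, 0) (15.1681, 0) (24.8263, 62) (0, 62)]  |A|=1239.8246
3. ⊥bis P0·P2 via (3.48,14.69): [(0, 15.1275) (0, 0) (15.1681, 0) (17.188, 12.9665)]  |A|=228.3442
4. canonical 4-gon: [(0, 15.1275) (0, 0) (15.1681, 0) (17.188, 12.9665)]
5. shoelace: 228.3442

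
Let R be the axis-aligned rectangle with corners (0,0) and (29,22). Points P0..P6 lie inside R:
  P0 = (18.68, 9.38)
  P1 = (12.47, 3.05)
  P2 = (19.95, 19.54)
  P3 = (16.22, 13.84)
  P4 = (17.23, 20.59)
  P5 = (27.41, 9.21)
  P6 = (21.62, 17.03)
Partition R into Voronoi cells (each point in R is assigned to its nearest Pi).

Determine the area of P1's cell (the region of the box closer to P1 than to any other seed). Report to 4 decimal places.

1. box [0,29]×[0,22]: [(0, 0) (29, 0) (29, 22) (0, 22)]
2. ⊥bis P1·P0 via (15.575,6.215): [(0, 21.4947) (0, 0) (21.9101, 0)]  |A|=235.4759
3. ⊥bis P1·P2 via (16.21,11.295): [(5.3974, 16.1997) (0, 18.648) (0, 0) (21.9101, 0)]  |A|=227.7935
4. ⊥bis P1·P3 via (14.345,8.445): [(12.7297, 9.0064) (0, 13.4305) (0, 0) (21.9101, 0)]  |A|=184.1485
5. ⊥bis P1·P4 via (14.85,11.82): [(12.7297, 9.0064) (0, 13.4305) (0, 0) (21.9101, 0)]  |A|=184.1485
6. ⊥bis P1·P5 via (19.94,6.13): [(12.7297, 9.0064) (0, 13.4305) (0, 0) (21.9101, 0)]  |A|=184.1485
7. ⊥bis P1·P6 via (17.045,10.04): [(12.7297, 9.0064) (0, 13.4305) (0, 0) (21.9101, 0)]  |A|=184.1485
8. canonical 4-gon: [(12.7297, 9.0064) (0, 13.4305) (0, 0) (21.9101, 0)]
9. shoelace: 184.1485

Area of P1's cell: 184.1485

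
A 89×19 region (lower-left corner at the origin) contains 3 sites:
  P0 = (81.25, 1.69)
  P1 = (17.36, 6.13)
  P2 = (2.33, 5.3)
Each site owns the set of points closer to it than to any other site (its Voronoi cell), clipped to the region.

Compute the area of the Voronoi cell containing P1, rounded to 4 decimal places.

Area of P1's cell: 761.0924

1. box [0,89]×[0,19]: [(0, 0) (89, 0) (89, 19) (0, 19)]
2. ⊥bis P1·P0 via (49.305,3.91): [(0, 0) (49.0333, 0) (50.3537, 19) (0, 19)]  |A|=944.176
3. ⊥bis P1·P2 via (9.845,5.715): [(10.1606, 0) (49.0333, 0) (50.3537, 19) (9.1114, 19)]  |A|=761.0924
4. canonical 4-gon: [(10.1606, 0) (49.0333, 0) (50.3537, 19) (9.1114, 19)]
5. shoelace: 761.0924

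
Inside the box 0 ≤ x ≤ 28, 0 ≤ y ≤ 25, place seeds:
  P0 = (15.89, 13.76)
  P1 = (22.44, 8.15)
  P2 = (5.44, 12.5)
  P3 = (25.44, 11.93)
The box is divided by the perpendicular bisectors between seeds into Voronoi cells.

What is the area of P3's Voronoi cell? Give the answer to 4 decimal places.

1. box [0,28]×[0,25]: [(0, 0) (28, 0) (28, 25) (0, 25)]
2. ⊥bis P3·P0 via (20.665,12.845): [(18.2036, 0) (28, 0) (28, 25) (22.9942, 25)]  |A|=185.0277
3. ⊥bis P3·P1 via (23.94,10.04): [(20.6308, 12.6664) (28, 6.8178) (28, 25) (22.9942, 25)]  |A|=97.8645
4. ⊥bis P3·P2 via (15.44,12.215): [(20.6308, 12.6664) (28, 6.8178) (28, 25) (22.9942, 25)]  |A|=97.8645
5. canonical 4-gon: [(20.6308, 12.6664) (28, 6.8178) (28, 25) (22.9942, 25)]
6. shoelace: 97.8645

Area of P3's cell: 97.8645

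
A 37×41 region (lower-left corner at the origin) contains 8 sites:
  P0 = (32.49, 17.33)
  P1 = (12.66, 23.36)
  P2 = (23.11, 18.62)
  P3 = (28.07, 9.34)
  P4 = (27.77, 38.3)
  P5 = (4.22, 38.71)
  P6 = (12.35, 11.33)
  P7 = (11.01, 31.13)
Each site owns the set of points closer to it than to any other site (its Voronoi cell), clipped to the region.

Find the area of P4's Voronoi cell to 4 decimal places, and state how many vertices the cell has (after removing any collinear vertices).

1. box [0,37]×[0,41]: [(0, 0) (37, 0) (37, 41) (0, 41)]
2. ⊥bis P4·P0 via (30.13,27.815): [(0, 21.0332) (37, 29.3613) (37, 41) (0, 41)]  |A|=584.7007
3. ⊥bis P4·P1 via (20.215,30.83): [(24.4583, 26.5384) (37, 29.3613) (37, 41) (10.1594, 41)]  |A|=267.0632
4. ⊥bis P4·P2 via (25.44,28.46): [(21.6774, 29.3509) (29.1221, 27.5881) (37, 29.3613) (37, 41) (10.1594, 41)]  |A|=259.0451
5. ⊥bis P4·P3 via (27.92,23.82): [(21.6774, 29.3509) (29.1221, 27.5881) (37, 29.3613) (37, 41) (10.1594, 41)]  |A|=259.0451
6. ⊥bis P4·P5 via (15.995,38.505): [(15.9367, 35.157) (21.6774, 29.3509) (29.1221, 27.5881) (37, 29.3613) (37, 41) (16.0384, 41)]  |A|=241.8695
7. ⊥bis P4·P6 via (20.06,24.815): [(15.9367, 35.157) (21.6774, 29.3509) (29.1221, 27.5881) (37, 29.3613) (37, 41) (16.0384, 41)]  |A|=241.8695
8. ⊥bis P4·P7 via (19.39,34.715): [(21.6856, 29.349) (29.1221, 27.5881) (37, 29.3613) (37, 41) (16.7012, 41)]  |A|=220.8992
9. canonical 5-gon: [(21.6856, 29.349) (29.1221, 27.5881) (37, 29.3613) (37, 41) (16.7012, 41)]
10. shoelace: 220.8992

Area of P4's cell: 220.8992 (5 vertices)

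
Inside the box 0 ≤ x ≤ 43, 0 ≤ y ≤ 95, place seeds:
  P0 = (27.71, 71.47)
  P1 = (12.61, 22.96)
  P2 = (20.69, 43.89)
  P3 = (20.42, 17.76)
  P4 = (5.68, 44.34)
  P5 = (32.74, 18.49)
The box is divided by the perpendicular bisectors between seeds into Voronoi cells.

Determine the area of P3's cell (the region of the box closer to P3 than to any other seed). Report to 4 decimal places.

1. box [0,43]×[0,95]: [(0, 0) (43, 0) (43, 95) (0, 95)]
2. ⊥bis P3·P0 via (24.065,44.615): [(0, 47.8813) (0, 0) (43, 0) (43, 42.045)]  |A|=1933.4152
3. ⊥bis P3·P1 via (16.515,20.36): [(31.9516, 43.5446) (2.959, 0) (43, 0) (43, 42.045)]  |A|=1104.0481
4. ⊥bis P3·P2 via (20.555,30.825): [(23.4627, 30.795) (2.959, 0) (43, 0) (43, 30.5931)]  |A|=915.3823
5. ⊥bis P3·P4 via (13.05,31.05): [(23.4627, 30.795) (2.959, 0) (43, 0) (43, 30.5931)]  |A|=915.3823
6. ⊥bis P3·P5 via (26.58,18.125): [(25.8307, 30.7705) (23.4627, 30.795) (2.959, 0) (27.654, 0)]  |A|=416.6492
7. canonical 4-gon: [(25.8307, 30.7705) (23.4627, 30.795) (2.959, 0) (27.654, 0)]
8. shoelace: 416.6492

Area of P3's cell: 416.6492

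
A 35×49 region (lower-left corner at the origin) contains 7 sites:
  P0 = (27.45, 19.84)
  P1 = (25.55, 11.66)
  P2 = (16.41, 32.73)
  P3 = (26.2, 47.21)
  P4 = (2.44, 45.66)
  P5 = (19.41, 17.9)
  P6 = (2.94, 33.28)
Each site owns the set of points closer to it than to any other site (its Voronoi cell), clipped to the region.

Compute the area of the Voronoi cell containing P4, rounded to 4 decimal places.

1. box [0,35]×[0,49]: [(0, 0) (35, 0) (35, 49) (0, 49)]
2. ⊥bis P4·P0 via (14.945,32.75): [(0, 18.2738) (31.7213, 49) (0, 49)]  |A|=487.3367
3. ⊥bis P4·P1 via (13.995,28.66): [(0, 19.1475) (3.0239, 21.2029) (31.7213, 49) (0, 49)]  |A|=486.0158
4. ⊥bis P4·P2 via (9.425,39.195): [(0, 29.0119) (18.5001, 49) (0, 49)]  |A|=184.8904
5. ⊥bis P4·P3 via (14.32,46.435): [(0, 29.0119) (14.4389, 44.6122) (14.1527, 49) (0, 49)]  |A|=175.3526
6. ⊥bis P4·P5 via (10.925,31.78): [(0, 29.0119) (14.4389, 44.6122) (14.1527, 49) (0, 49)]  |A|=175.3526
7. ⊥bis P4·P6 via (2.69,39.47): [(0, 39.3614) (9.9509, 39.7633) (14.4389, 44.6122) (14.1527, 49) (0, 49)]  |A|=123.8593
8. canonical 5-gon: [(0, 39.3614) (9.9509, 39.7633) (14.4389, 44.6122) (14.1527, 49) (0, 49)]
9. shoelace: 123.8593

Area of P4's cell: 123.8593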